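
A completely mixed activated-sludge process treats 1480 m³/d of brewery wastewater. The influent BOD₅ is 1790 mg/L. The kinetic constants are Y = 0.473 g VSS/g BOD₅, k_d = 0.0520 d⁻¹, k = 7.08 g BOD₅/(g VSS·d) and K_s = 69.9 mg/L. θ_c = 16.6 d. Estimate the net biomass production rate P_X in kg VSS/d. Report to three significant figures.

For a completely mixed reactor with recycle the Lawrence–McCarty relation gives S = K_s·(1 + k_d·θ_c) / [θ_c·(Y·k − k_d) − 1] = 69.9 × (1 + 0.0520 × 16.6) / [16.6 × (0.473 × 7.08 − 0.0520) − 1] = 130.2 / 53.73 = 2.424 mg/L.
Correct the yield for decay: Y_obs = Y/(1 + k_d θ_c) = 0.473 / (1 + 0.0520 × 16.6) = 0.473 / 1.863 = 0.2539.
ΔS = 1790 − 2.42 = 1788 mg/L, so the substrate removal rate is 1480 × 1788/1000 = 2646 kg BOD₅/d.
P_X = Y_obs · Q(S₀ − S) = 0.2539 × 2646 = 671.6 kg VSS/d.

P_X ≈ 672 kg VSS/d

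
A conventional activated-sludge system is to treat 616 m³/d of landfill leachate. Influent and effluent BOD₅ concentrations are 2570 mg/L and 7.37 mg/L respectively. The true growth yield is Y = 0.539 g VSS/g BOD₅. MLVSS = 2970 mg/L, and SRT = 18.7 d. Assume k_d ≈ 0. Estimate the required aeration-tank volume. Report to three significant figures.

With k_d = 0 the design equation reduces to V = Y Q (S₀−S) θ_c / X = 0.539 × 616 × (2570 − 7.37) × 18.7 / 2970 = 5357 m³.

V ≈ 5360 m³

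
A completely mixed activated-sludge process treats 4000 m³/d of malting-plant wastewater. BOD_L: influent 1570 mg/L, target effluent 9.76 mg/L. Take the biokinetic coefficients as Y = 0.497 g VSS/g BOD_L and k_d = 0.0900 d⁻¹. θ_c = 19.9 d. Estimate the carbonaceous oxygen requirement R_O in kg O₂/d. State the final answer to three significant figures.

R_O ≈ 4660 kg O₂/d

Y_obs = Y / (1 + k_d θ_c) = 0.497 / (1 + 0.0900 × 19.9) = 0.497 / 2.791 = 0.1781.
ΔS = 1570 − 9.76 = 1560 mg/L, so the substrate removal rate is 4000 × 1560/1000 = 6241 kg BOD_L/d.
P_X = Y_obs·Q·(S₀ − S) = 0.1781 × 6241 = 1111 kg VSS/d.
R_O = Q·ΔS − 1.42 P_X = 6241 − 1578 = 4663 kg O₂/d.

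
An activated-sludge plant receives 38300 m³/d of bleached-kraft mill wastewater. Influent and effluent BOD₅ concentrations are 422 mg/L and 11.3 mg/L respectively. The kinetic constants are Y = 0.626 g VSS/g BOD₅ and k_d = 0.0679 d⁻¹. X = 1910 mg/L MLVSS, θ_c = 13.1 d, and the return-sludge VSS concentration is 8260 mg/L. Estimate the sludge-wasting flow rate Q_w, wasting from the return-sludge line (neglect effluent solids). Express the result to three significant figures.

Q_w ≈ 631 m³/d

Steady-state biomass mass balance: V·X·(1 + k_d·θ_c) = Y·Q·(S₀ − S)·θ_c, so V = 0.626 × 38300 × (422 − 11.3) × 13.1 / [1910 × (1 + 0.0679 × 13.1)] = 1.29×10^8 / 3609 = 35743 m³.
θ_c = V·X/(Q_w·X_r) when wasting from the recycle, so Q_w = V·X/(θ_c·X_r) = 35743 × 1910 / (13.1 × 8260) = 630.9 m³/d.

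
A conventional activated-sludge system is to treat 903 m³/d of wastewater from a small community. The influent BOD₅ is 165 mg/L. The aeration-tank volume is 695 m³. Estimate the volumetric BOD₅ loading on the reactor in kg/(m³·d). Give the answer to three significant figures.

L_v ≈ 0.214 kg BOD₅/(m³·d)

L_v = Q S₀ / V = 903 × 165 × 10⁻³ / 695.0 = 0.2144 kg/(m³·d).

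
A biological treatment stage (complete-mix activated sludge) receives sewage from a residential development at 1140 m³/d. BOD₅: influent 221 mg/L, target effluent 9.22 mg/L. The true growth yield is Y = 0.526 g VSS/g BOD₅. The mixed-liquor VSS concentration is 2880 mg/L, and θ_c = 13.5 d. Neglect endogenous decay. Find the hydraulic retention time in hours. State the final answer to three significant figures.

V·X = Y·Q·ΔS·θ_c gives V = 0.526 × 1140 × (221 − 9.22) × 13.5 / 2880 = 595.3 m³.
τ = V/Q = 595.3/1140 = 0.5222 d, or 12.53 h.

τ ≈ 12.5 h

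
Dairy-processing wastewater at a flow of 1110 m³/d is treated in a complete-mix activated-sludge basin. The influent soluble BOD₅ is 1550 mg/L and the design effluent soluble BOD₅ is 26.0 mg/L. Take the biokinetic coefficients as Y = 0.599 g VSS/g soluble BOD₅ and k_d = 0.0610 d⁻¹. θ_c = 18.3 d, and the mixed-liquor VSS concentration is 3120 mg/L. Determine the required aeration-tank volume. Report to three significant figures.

V ≈ 2810 m³

Rearranging the biomass balance for a CMAS with decay, V = Y·Q·ΔS·θ_c / [X·(1+k_d θ_c)] = 0.599 × 1110 × (1550 − 26.0) × 18.3 / [3120 × (1 + 0.0610 × 18.3)] = 1.85×10^7 / 6603 = 2808 m³.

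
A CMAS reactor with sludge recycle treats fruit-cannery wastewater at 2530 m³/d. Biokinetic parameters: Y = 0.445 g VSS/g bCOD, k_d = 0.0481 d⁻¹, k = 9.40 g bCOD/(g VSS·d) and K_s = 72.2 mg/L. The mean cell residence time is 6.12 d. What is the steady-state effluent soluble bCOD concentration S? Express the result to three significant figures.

Effluent substrate depends only on kinetics and SRT: S = K_s(1 + k_d θ_c) / [θ_c(Yk − k_d) − 1] = 72.2 × (1 + 0.0481 × 6.12) / [6.12 × (0.445 × 9.40 − 0.0481) − 1] = 93.45 / 24.31 = 3.845 mg/L.

S ≈ 3.84 mg/L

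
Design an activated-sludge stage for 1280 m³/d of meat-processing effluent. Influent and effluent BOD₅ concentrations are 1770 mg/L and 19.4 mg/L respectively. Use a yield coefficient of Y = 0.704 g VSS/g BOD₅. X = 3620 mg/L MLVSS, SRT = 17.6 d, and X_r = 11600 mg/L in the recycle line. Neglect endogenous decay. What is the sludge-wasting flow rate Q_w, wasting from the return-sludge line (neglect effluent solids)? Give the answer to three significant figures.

Q_w ≈ 136 m³/d

With k_d = 0 the design equation reduces to V = Y Q (S₀−S) θ_c / X = 0.704 × 1280 × (1770 − 19.4) × 17.6 / 3620 = 7670 m³.
Wasting from the return line (neglecting effluent solids): Q_w = V·X / (θ_c·X_r) = 7670 × 3620 / (17.6 × 11600) = 136.0 m³/d.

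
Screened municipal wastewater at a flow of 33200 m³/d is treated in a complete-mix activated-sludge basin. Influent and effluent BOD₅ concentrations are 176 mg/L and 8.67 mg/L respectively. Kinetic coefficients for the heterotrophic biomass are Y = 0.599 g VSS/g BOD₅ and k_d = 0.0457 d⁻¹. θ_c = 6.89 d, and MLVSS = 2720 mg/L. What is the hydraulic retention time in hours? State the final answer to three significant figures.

Steady-state biomass mass balance: V·X·(1 + k_d·θ_c) = Y·Q·(S₀ − S)·θ_c, so V = 0.599 × 33200 × (176 − 8.67) × 6.89 / [2720 × (1 + 0.0457 × 6.89)] = 2.29×10^7 / 3576 = 6411 m³.
τ = V/Q = 6411/33200 = 0.1931 d, or 4.634 h.

τ ≈ 4.63 h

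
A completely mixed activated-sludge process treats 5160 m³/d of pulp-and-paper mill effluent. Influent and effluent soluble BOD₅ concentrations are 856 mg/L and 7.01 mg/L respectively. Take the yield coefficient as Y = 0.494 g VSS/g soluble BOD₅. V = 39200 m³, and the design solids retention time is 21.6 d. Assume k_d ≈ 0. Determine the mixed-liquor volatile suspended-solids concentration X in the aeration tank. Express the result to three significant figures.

X ≈ 1190 mg/L

Without decay, X = Y Q (S₀−S) θ_c / V = 0.494 × 5160 × (856 − 7.01) × 21.6 / 39200 = 1192 mg/L.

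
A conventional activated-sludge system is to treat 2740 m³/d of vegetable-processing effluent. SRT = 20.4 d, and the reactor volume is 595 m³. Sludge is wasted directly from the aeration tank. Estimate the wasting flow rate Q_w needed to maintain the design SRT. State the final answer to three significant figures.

Q_w ≈ 29.2 m³/d

Wasting from the aeration tank: Q_w = V / θ_c = 595.0 / 20.4 = 29.17 m³/d.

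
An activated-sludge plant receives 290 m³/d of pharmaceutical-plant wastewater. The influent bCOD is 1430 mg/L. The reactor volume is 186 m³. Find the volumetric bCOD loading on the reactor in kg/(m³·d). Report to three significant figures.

Volumetric loading L_v = Q·S₀ / V = 290 × 1430 g/m³ / 186.0 m³ = 2230 g/(m³·d) = 2.230 kg bCOD/(m³·d).

L_v ≈ 2.23 kg bCOD/(m³·d)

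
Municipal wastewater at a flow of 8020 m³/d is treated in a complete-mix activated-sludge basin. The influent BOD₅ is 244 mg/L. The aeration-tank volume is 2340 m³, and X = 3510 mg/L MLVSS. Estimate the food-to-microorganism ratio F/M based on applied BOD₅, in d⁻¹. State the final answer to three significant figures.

F/M ≈ 0.238 d⁻¹

F/M = Q·S₀ / (V·X) = 8020 × 244 / (2340 × 3510) = 0.2383 g BOD₅·(g VSS·d)⁻¹.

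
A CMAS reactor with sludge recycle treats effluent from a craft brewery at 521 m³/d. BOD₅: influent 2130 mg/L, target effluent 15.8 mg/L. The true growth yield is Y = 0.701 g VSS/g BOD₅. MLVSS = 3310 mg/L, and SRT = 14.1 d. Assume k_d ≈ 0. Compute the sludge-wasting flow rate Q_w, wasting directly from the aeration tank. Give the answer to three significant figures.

V·X = Y·Q·ΔS·θ_c gives V = 0.701 × 521 × (2130 − 15.8) × 14.1 / 3310 = 3289 m³.
Wasting from the aeration tank: Q_w = V / θ_c = 3289 / 14.1 = 233.3 m³/d.

Q_w ≈ 233 m³/d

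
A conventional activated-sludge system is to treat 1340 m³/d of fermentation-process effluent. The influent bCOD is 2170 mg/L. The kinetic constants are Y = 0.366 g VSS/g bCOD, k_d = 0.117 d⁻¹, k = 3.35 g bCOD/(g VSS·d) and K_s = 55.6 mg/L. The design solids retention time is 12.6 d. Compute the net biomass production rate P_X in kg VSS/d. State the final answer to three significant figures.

Effluent substrate depends only on kinetics and SRT: S = K_s(1 + k_d θ_c) / [θ_c(Yk − k_d) − 1] = 55.6 × (1 + 0.117 × 12.6) / [12.6 × (0.366 × 3.35 − 0.117) − 1] = 137.6 / 12.97 = 10.60 mg/L.
Correct the yield for decay: Y_obs = Y/(1 + k_d θ_c) = 0.366 / (1 + 0.117 × 12.6) = 0.366 / 2.474 = 0.1479.
Mass of bCOD removed per day: Q(S₀ − S) = 1340 × 2159 g/m³ = 2894 kg/d.
So the net sludge growth is P_X = 0.1479 × 2894 = 428.0 kg VSS/d.

P_X ≈ 428 kg VSS/d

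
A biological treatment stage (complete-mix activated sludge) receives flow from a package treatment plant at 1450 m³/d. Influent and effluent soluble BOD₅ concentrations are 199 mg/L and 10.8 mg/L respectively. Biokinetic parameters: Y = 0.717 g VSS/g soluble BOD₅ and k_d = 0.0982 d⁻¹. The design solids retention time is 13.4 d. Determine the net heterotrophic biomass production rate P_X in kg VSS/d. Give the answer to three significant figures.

P_X ≈ 84.5 kg VSS/d

The observed yield is Y_obs = Y/(1 + k_d·θ_c) = 0.717 / (1 + 0.0982 × 13.4) = 0.717 / 2.316 = 0.3096 g VSS per g soluble BOD₅ removed.
Mass of soluble BOD₅ removed per day: Q(S₀ − S) = 1450 × 188.2 g/m³ = 272.9 kg/d.
Net biomass production P_X = Y_obs × Q·(S₀ − S) = 0.3096 × 272.9 = 84.49 kg VSS/d.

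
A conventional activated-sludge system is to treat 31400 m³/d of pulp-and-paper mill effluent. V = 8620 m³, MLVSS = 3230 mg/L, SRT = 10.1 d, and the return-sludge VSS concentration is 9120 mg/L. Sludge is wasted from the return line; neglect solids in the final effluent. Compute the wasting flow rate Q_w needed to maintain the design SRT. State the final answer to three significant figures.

θ_c = V·X/(Q_w·X_r) when wasting from the recycle, so Q_w = V·X/(θ_c·X_r) = 8620 × 3230 / (10.1 × 9120) = 302.3 m³/d.

Q_w ≈ 302 m³/d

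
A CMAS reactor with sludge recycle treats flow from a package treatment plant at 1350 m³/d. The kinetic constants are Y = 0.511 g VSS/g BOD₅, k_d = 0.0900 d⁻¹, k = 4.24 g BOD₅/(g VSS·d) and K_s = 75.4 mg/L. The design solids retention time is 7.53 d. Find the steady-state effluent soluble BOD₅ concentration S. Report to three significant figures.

S ≈ 8.64 mg/L

For a completely mixed reactor with recycle the Lawrence–McCarty relation gives S = K_s·(1 + k_d·θ_c) / [θ_c·(Y·k − k_d) − 1] = 75.4 × (1 + 0.0900 × 7.53) / [7.53 × (0.511 × 4.24 − 0.0900) − 1] = 126.5 / 14.64 = 8.642 mg/L.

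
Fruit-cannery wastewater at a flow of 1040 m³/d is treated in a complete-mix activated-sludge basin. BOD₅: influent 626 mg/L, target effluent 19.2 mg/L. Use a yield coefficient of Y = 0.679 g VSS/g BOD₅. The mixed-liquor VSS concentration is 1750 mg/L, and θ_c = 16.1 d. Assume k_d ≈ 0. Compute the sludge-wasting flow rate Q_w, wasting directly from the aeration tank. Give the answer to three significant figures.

With k_d = 0 the design equation reduces to V = Y Q (S₀−S) θ_c / X = 0.679 × 1040 × (626 − 19.2) × 16.1 / 1750 = 3942 m³.
Wasting from the aeration tank: Q_w = V / θ_c = 3942 / 16.1 = 244.9 m³/d.

Q_w ≈ 245 m³/d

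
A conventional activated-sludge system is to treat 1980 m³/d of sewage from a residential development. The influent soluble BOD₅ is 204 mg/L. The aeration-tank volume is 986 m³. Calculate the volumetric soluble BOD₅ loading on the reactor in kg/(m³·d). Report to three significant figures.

L_v ≈ 0.410 kg soluble BOD₅/(m³·d)

Applied soluble BOD₅ load per unit volume = Q·S₀/V = (1980 × 204/1000)/986.0 = 0.4097 kg soluble BOD₅·m⁻³·d⁻¹.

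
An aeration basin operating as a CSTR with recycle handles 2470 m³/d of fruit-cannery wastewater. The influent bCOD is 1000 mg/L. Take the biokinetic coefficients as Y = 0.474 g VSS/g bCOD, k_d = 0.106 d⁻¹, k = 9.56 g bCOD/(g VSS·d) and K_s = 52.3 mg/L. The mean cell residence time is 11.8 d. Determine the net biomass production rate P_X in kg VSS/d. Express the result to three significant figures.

For a completely mixed reactor with recycle the Lawrence–McCarty relation gives S = K_s·(1 + k_d·θ_c) / [θ_c·(Y·k − k_d) − 1] = 52.3 × (1 + 0.106 × 11.8) / [11.8 × (0.474 × 9.56 − 0.106) − 1] = 117.7 / 51.22 = 2.298 mg/L.
The observed yield is Y_obs = Y/(1 + k_d·θ_c) = 0.474 / (1 + 0.106 × 11.8) = 0.474 / 2.251 = 0.2106 g VSS per g bCOD removed.
ΔS = 1000 − 2.30 = 997.7 mg/L, so the substrate removal rate is 2470 × 997.7/1000 = 2464 kg bCOD/d.
Net biomass production P_X = Y_obs × Q·(S₀ − S) = 0.2106 × 2464 = 519.0 kg VSS/d.

P_X ≈ 519 kg VSS/d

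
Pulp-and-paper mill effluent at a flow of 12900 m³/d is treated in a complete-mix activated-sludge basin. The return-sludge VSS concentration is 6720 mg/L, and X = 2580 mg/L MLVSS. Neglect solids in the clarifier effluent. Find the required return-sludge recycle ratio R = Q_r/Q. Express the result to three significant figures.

R ≈ 0.623

Solids balance on the clarifier gives (1+R)X = R·X_r, so R = X/(X_r − X) = 2580 / (6720 − 2580) = 0.6232.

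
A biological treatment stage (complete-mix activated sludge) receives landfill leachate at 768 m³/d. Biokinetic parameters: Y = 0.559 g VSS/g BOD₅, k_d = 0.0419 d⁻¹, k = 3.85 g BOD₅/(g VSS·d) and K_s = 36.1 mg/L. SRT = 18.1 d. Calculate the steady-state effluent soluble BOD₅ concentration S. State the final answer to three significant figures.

S ≈ 1.71 mg/L

From the Monod/SRT balance for a CMAS, S = K_s·(1+k_d θ_c)/[θ_c·(Y k − k_d) − 1] = 36.1 × (1 + 0.0419 × 18.1) / [18.1 × (0.559 × 3.85 − 0.0419) − 1] = 63.48 / 37.20 = 1.707 mg/L.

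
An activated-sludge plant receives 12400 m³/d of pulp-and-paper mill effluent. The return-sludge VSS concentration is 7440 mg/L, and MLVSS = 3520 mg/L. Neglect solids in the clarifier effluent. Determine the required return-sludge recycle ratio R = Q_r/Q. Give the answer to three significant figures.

R ≈ 0.898

Mass balance around the secondary clarifier (neglecting effluent solids): R = X / (X_r − X) = 3520 / (7440 − 3520) = 0.8980.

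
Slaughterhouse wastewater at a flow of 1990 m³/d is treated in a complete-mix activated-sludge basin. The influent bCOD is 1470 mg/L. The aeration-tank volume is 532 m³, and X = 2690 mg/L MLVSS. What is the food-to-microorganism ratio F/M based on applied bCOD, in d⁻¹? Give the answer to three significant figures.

F/M ≈ 2.04 d⁻¹

F/M = Q·S₀ / (V·X) = 1990 × 1470 / (532.0 × 2690) = 2.044 g bCOD·(g VSS·d)⁻¹.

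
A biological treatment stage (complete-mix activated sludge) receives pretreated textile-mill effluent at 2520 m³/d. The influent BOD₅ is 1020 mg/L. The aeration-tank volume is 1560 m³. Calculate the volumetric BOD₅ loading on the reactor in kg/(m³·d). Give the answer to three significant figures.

L_v = Q S₀ / V = 2520 × 1020 × 10⁻³ / 1560 = 1.648 kg/(m³·d).

L_v ≈ 1.65 kg BOD₅/(m³·d)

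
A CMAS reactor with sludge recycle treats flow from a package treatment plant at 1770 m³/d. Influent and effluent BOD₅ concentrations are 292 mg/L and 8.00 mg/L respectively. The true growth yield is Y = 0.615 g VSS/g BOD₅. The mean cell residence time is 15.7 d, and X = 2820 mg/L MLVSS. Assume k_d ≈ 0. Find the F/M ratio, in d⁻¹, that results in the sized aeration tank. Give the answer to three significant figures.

V·X = Y·Q·ΔS·θ_c gives V = 0.615 × 1770 × (292 − 8.00) × 15.7 / 2820 = 1721 m³.
Food-to-microorganism ratio F/M = Q S₀ / (V X) = 1770 × 292 / (1721 × 2820) = 0.1065 d⁻¹.

F/M ≈ 0.106 d⁻¹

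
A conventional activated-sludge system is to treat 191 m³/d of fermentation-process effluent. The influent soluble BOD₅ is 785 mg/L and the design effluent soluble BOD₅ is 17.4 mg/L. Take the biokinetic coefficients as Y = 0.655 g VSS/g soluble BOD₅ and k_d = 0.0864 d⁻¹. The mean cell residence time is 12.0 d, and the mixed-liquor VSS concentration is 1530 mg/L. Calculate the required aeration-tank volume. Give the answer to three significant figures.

V ≈ 370 m³

Rearranging the biomass balance for a CMAS with decay, V = Y·Q·ΔS·θ_c / [X·(1+k_d θ_c)] = 0.655 × 191 × (785 − 17.4) × 12.0 / [1530 × (1 + 0.0864 × 12.0)] = 1.15×10^6 / 3116 = 369.8 m³.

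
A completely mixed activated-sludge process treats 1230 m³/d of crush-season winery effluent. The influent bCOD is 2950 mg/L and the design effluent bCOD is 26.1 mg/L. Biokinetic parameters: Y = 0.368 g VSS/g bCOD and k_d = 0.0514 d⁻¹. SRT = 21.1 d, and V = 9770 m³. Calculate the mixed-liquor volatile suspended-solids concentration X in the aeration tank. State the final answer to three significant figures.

X ≈ 1370 mg/L

From V·X·(1 + k_d·θ_c) = Y·Q·(S₀ − S)·θ_c: X = 0.368 × 1230 × (2950 − 26.1) × 21.1 / [9770 × (1 + 0.0514 × 21.1)] = 1371 mg/L.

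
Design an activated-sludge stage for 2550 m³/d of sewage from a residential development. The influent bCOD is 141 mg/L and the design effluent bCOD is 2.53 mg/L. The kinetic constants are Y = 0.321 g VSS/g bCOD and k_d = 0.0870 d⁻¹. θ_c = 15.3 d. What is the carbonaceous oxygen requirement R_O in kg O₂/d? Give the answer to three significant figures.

R_O ≈ 284 kg O₂/d

Observed yield with endogenous decay: Y_obs = Y / (1 + k_d·θ_c) = 0.321 / (1 + 0.0870 × 15.3) = 0.321 / 2.331 = 0.1377 g VSS/g bCOD.
ΔS = 141 − 2.53 = 138.5 mg/L, so the substrate removal rate is 2550 × 138.5/1000 = 353.1 kg bCOD/d.
Net sludge production P_X = 0.1377 × 353.1 = 48.62 kg VSS/d.
R_O = Q·(S₀ − S) − 1.42·P_X = 353.1 − 1.42 × 48.62 = 284.1 kg O₂/d.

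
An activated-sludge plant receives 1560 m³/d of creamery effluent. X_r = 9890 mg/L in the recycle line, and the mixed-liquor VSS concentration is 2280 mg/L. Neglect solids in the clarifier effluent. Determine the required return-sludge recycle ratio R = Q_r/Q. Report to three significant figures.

R ≈ 0.300

Mass balance around the secondary clarifier (neglecting effluent solids): R = X / (X_r − X) = 2280 / (9890 − 2280) = 0.2996.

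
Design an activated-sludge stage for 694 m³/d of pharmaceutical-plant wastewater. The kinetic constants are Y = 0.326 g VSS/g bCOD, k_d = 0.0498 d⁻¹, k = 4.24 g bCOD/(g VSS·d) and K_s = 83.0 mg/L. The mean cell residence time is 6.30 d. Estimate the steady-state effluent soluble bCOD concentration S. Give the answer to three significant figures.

Effluent substrate depends only on kinetics and SRT: S = K_s(1 + k_d θ_c) / [θ_c(Yk − k_d) − 1] = 83.0 × (1 + 0.0498 × 6.30) / [6.30 × (0.326 × 4.24 − 0.0498) − 1] = 109.0 / 7.394 = 14.75 mg/L.

S ≈ 14.7 mg/L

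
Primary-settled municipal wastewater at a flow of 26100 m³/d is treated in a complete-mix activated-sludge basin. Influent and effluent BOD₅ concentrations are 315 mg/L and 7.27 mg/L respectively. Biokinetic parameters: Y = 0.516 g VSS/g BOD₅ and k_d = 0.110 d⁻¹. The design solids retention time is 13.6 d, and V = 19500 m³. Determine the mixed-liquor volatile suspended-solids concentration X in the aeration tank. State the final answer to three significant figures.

X ≈ 1160 mg/L

X = Y·Q·ΔS·θ_c / [V·(1 + k_d θ_c)] = 0.516 × 26100 × (315 − 7.27) × 13.6 / [19500 × (1 + 0.110 × 13.6)] = 1158 mg/L.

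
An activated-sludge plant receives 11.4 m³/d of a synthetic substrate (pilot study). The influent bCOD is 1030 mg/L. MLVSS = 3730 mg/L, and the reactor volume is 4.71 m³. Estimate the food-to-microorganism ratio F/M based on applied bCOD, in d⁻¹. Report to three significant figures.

F/M ≈ 0.668 d⁻¹

F/M = Q·S₀ / (V·X) = 11.4 × 1030 / (4.710 × 3730) = 0.6684 g bCOD·(g VSS·d)⁻¹.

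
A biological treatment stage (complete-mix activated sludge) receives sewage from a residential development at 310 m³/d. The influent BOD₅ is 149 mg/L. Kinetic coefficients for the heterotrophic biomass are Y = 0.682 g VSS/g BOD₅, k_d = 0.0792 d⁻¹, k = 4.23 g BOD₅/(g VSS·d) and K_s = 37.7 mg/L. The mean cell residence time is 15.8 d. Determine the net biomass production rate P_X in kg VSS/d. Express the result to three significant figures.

P_X ≈ 13.8 kg VSS/d

For a completely mixed reactor with recycle the Lawrence–McCarty relation gives S = K_s·(1 + k_d·θ_c) / [θ_c·(Y·k − k_d) − 1] = 37.7 × (1 + 0.0792 × 15.8) / [15.8 × (0.682 × 4.23 − 0.0792) − 1] = 84.88 / 43.33 = 1.959 mg/L.
Observed yield with endogenous decay: Y_obs = Y / (1 + k_d·θ_c) = 0.682 / (1 + 0.0792 × 15.8) = 0.682 / 2.251 = 0.3029 g VSS/g BOD₅.
Mass of BOD₅ removed per day: Q(S₀ − S) = 310 × 147.0 g/m³ = 45.58 kg/d.
Biomass produced: P_X = Y_obs·Q·ΔS = 0.3029 × 45.58 ≈ 13.81 kg VSS/d.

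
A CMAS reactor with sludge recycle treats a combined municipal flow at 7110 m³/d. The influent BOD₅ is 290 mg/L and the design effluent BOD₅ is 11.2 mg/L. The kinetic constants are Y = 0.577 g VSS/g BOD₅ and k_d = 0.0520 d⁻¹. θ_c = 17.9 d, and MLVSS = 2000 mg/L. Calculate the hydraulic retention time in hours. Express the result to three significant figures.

From the SRT design equation V = Y Q (S₀−S) θ_c / [X (1 + k_d θ_c)] = 0.577 × 7110 × (290 − 11.2) × 17.9 / [2000 × (1 + 0.0520 × 17.9)] = 2.05×10^7 / 3862 = 5302 m³.
HRT = V/Q = 5302 m³ / 7110 m³·d⁻¹ = 0.7457 d × 24 = 17.90 h.

τ ≈ 17.9 h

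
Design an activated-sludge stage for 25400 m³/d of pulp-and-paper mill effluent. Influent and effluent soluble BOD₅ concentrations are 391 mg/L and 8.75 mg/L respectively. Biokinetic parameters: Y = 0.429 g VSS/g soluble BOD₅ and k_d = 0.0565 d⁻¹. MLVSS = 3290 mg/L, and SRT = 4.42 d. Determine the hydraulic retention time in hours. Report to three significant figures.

τ ≈ 4.23 h

Rearranging the biomass balance for a CMAS with decay, V = Y·Q·ΔS·θ_c / [X·(1+k_d θ_c)] = 0.429 × 25400 × (391 − 8.75) × 4.42 / [3290 × (1 + 0.0565 × 4.42)] = 1.84×10^7 / 4112 = 4478 m³.
Hydraulic retention time τ = V/Q = 4478 / 25400 = 0.1763 d = 4.231 h.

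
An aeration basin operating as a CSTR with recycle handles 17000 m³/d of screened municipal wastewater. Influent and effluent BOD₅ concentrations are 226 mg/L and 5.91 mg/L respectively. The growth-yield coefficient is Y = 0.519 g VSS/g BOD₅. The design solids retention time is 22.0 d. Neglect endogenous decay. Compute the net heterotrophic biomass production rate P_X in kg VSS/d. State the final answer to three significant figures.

No decay correction is needed, so Y_obs = Y = 0.519.
Q·(S₀ − S) = 17000 × (226 − 5.91) × 10⁻³ = 3742 kg/d removed.
So the net sludge growth is P_X = 0.5190 × 3742 = 1942 kg VSS/d.

P_X ≈ 1940 kg VSS/d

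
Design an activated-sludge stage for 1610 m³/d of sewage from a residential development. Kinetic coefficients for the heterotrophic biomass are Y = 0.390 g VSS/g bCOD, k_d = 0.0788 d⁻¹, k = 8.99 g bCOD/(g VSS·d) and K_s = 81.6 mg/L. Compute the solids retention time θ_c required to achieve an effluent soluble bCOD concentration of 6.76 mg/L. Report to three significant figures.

θ_c ≈ 5.28 d

From 1/θ_c = Y·k·S/(K_s + S) − k_d: Y·k·S/(K_s+S) = 0.390 × 8.99 × 6.76 / (81.6 + 6.76) = 0.2682 d⁻¹.
Then 1/θ_c = μ − k_d = 0.2682 − 0.0788 = 0.1894 d⁻¹, giving θ_c = 5.279 d.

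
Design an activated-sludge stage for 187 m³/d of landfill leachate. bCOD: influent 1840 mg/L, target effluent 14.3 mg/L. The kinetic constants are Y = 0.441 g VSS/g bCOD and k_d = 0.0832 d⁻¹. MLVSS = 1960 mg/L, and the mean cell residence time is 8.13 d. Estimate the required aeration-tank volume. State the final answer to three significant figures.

Steady-state biomass mass balance: V·X·(1 + k_d·θ_c) = Y·Q·(S₀ − S)·θ_c, so V = 0.441 × 187 × (1840 − 14.3) × 8.13 / [1960 × (1 + 0.0832 × 8.13)] = 1.22×10^6 / 3286 = 372.5 m³.

V ≈ 373 m³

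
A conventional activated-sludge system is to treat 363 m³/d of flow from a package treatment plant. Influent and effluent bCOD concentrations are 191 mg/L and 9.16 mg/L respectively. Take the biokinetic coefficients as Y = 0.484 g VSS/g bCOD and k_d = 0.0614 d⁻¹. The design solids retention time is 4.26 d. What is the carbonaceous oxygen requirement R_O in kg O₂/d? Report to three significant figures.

R_O ≈ 30.0 kg O₂/d

Correct the yield for decay: Y_obs = Y/(1 + k_d θ_c) = 0.484 / (1 + 0.0614 × 4.26) = 0.484 / 1.262 = 0.3837.
Substrate removed = Q·(S₀ − S) = 363 m³/d × (191 − 9.16) g/m³ = 6.6×10^4 g/d = 66.01 kg/d.
Biomass synthesised: P_X = Y_obs × 66.01 = 25.32 kg VSS/d.
R_O = Q·ΔS − 1.42 P_X = 66.01 − 35.96 = 30.05 kg O₂/d.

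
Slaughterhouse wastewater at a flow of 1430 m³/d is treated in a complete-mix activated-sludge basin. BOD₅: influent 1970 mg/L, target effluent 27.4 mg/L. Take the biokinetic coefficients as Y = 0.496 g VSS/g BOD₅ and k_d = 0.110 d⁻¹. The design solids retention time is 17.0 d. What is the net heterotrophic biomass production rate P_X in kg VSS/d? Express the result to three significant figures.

Y_obs = Y / (1 + k_d θ_c) = 0.496 / (1 + 0.110 × 17.0) = 0.496 / 2.870 = 0.1728.
Substrate removed = Q·(S₀ − S) = 1430 m³/d × (1970 − 27.4) g/m³ = 2.78×10^6 g/d = 2778 kg/d.
Biomass produced: P_X = Y_obs·Q·ΔS = 0.1728 × 2778 ≈ 480.1 kg VSS/d.

P_X ≈ 480 kg VSS/d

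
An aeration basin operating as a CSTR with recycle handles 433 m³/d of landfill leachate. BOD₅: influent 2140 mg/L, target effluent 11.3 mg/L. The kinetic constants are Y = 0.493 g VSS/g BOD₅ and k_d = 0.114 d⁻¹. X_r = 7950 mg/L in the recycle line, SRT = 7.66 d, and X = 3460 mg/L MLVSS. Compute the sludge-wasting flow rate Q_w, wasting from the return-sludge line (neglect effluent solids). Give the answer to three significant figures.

Q_w ≈ 30.5 m³/d

Steady-state biomass mass balance: V·X·(1 + k_d·θ_c) = Y·Q·(S₀ − S)·θ_c, so V = 0.493 × 433 × (2140 − 11.3) × 7.66 / [3460 × (1 + 0.114 × 7.66)] = 3.48×10^6 / 6481 = 537.0 m³.
θ_c = V·X/(Q_w·X_r) when wasting from the recycle, so Q_w = V·X/(θ_c·X_r) = 537.0 × 3460 / (7.66 × 7950) = 30.51 m³/d.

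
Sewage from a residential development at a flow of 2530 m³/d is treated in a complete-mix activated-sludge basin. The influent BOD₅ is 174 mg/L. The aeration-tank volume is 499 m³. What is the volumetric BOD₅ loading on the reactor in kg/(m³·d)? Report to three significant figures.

L_v ≈ 0.882 kg BOD₅/(m³·d)

L_v = Q S₀ / V = 2530 × 174 × 10⁻³ / 499.0 = 0.8822 kg/(m³·d).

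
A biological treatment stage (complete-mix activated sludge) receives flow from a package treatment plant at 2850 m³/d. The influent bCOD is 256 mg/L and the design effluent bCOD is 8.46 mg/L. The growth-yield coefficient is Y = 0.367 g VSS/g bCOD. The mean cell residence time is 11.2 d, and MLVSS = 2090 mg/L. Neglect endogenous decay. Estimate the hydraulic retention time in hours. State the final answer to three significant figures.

τ ≈ 11.7 h

Biomass mass balance (decay neglected): V·X = Y·Q·(S₀ − S)·θ_c, so V = 0.367 × 2850 × (256 − 8.46) × 11.2 / 2090 = 1387 m³.
Hydraulic retention time τ = V/Q = 1387 / 2850 = 0.4868 d = 11.68 h.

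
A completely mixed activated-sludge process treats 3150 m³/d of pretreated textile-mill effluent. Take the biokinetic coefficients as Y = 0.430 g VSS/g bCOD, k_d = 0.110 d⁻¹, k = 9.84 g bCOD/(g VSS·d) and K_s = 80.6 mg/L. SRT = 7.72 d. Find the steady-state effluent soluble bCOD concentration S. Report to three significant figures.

S ≈ 4.84 mg/L

Effluent substrate depends only on kinetics and SRT: S = K_s(1 + k_d θ_c) / [θ_c(Yk − k_d) − 1] = 80.6 × (1 + 0.110 × 7.72) / [7.72 × (0.430 × 9.84 − 0.110) − 1] = 149.0 / 30.82 = 4.837 mg/L.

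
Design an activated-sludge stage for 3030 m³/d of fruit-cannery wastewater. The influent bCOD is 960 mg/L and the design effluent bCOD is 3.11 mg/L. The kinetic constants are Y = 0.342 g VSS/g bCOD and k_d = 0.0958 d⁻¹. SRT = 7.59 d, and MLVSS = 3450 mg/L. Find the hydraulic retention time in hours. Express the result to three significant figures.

τ ≈ 10.0 h

From the SRT design equation V = Y Q (S₀−S) θ_c / [X (1 + k_d θ_c)] = 0.342 × 3030 × (960 − 3.11) × 7.59 / [3450 × (1 + 0.0958 × 7.59)] = 7.53×10^6 / 5959 = 1263 m³.
HRT = V/Q = 1263 m³ / 3030 m³·d⁻¹ = 0.4169 d × 24 = 10.00 h.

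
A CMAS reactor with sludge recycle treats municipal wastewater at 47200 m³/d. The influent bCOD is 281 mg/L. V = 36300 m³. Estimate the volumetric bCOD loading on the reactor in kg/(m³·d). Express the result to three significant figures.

L_v ≈ 0.365 kg bCOD/(m³·d)

Volumetric loading L_v = Q·S₀ / V = 47200 × 281 g/m³ / 36300 m³ = 365.4 g/(m³·d) = 0.3654 kg bCOD/(m³·d).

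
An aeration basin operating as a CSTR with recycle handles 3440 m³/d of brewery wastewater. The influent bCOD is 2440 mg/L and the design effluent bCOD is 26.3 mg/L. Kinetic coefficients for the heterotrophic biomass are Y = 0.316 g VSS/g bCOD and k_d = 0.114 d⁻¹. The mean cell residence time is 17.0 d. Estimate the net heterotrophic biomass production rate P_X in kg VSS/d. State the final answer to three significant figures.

P_X ≈ 893 kg VSS/d

Correct the yield for decay: Y_obs = Y/(1 + k_d θ_c) = 0.316 / (1 + 0.114 × 17.0) = 0.316 / 2.938 = 0.1076.
Q·(S₀ − S) = 3440 × (2440 − 26.3) × 10⁻³ = 8303 kg/d removed.
So the net sludge growth is P_X = 0.1076 × 8303 = 893.1 kg VSS/d.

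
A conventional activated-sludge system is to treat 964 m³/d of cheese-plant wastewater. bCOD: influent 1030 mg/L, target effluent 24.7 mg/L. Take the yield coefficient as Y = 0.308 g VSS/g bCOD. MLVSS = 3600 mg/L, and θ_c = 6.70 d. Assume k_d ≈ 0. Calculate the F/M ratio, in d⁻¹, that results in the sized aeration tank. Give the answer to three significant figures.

F/M ≈ 0.496 d⁻¹

V·X = Y·Q·ΔS·θ_c gives V = 0.308 × 964 × (1030 − 24.7) × 6.70 / 3600 = 555.5 m³.
F/M = Q·S₀ / (V·X) = 964 × 1030 / (555.5 × 3600) = 0.4965 g bCOD·(g VSS·d)⁻¹.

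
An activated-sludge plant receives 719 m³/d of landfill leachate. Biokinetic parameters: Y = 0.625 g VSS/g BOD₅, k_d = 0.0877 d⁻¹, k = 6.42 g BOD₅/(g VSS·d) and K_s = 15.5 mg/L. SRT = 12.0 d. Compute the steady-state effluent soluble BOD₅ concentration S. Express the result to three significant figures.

Effluent substrate depends only on kinetics and SRT: S = K_s(1 + k_d θ_c) / [θ_c(Yk − k_d) − 1] = 15.5 × (1 + 0.0877 × 12.0) / [12.0 × (0.625 × 6.42 − 0.0877) − 1] = 31.81 / 46.10 = 0.6901 mg/L.

S ≈ 0.690 mg/L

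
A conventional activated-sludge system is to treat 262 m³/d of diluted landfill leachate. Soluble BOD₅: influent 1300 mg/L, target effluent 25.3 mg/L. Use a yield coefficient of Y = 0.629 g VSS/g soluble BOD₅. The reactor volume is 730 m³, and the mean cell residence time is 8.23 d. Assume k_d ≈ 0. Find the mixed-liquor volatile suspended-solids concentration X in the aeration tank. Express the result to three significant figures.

Without decay, X = Y Q (S₀−S) θ_c / V = 0.629 × 262 × (1300 − 25.3) × 8.23 / 730 = 2368 mg/L.

X ≈ 2370 mg/L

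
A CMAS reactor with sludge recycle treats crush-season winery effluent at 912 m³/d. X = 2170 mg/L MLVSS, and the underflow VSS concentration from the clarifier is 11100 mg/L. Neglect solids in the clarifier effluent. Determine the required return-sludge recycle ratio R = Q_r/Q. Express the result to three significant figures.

R ≈ 0.243

Mass balance around the secondary clarifier (neglecting effluent solids): R = X / (X_r − X) = 2170 / (11100 − 2170) = 0.2430.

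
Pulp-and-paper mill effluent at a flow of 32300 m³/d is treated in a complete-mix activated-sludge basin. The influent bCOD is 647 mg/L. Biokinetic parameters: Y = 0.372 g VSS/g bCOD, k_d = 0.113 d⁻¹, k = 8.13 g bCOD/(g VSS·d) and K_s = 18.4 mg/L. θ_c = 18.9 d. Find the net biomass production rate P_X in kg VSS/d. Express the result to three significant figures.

From the Monod/SRT balance for a CMAS, S = K_s·(1+k_d θ_c)/[θ_c·(Y k − k_d) − 1] = 18.4 × (1 + 0.113 × 18.9) / [18.9 × (0.372 × 8.13 − 0.113) − 1] = 57.70 / 54.02 = 1.068 mg/L.
Observed yield with endogenous decay: Y_obs = Y / (1 + k_d·θ_c) = 0.372 / (1 + 0.113 × 18.9) = 0.372 / 3.136 = 0.1186 g VSS/g bCOD.
Q·(S₀ − S) = 32300 × (647 − 1.07) × 10⁻³ = 20864 kg/d removed.
So the net sludge growth is P_X = 0.1186 × 20864 = 2475 kg VSS/d.

P_X ≈ 2480 kg VSS/d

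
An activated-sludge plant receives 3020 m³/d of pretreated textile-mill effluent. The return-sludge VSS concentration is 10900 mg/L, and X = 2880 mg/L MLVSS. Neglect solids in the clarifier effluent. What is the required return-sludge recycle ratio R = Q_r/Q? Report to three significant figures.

R ≈ 0.359

R = Q_r/Q = X/(X_r − X) = 2880 / (10900 − 2880) = 0.3591.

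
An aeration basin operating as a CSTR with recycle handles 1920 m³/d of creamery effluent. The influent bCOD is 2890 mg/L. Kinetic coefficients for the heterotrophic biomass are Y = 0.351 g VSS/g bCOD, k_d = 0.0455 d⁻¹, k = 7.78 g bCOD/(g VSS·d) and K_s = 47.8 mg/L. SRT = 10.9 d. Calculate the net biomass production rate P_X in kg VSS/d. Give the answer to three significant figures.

P_X ≈ 1300 kg VSS/d

Effluent substrate depends only on kinetics and SRT: S = K_s(1 + k_d θ_c) / [θ_c(Yk − k_d) − 1] = 47.8 × (1 + 0.0455 × 10.9) / [10.9 × (0.351 × 7.78 − 0.0455) − 1] = 71.51 / 28.27 = 2.529 mg/L.
Y_obs = Y / (1 + k_d θ_c) = 0.351 / (1 + 0.0455 × 10.9) = 0.351 / 1.496 = 0.2346.
Q·(S₀ − S) = 1920 × (2890 − 2.53) × 10⁻³ = 5544 kg/d removed.
Net biomass production P_X = Y_obs × Q·(S₀ − S) = 0.2346 × 5544 = 1301 kg VSS/d.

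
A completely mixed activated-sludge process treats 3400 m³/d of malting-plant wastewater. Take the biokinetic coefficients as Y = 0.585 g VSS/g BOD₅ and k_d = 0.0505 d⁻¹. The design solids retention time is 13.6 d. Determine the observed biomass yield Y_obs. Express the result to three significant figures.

The observed yield is Y_obs = Y/(1 + k_d·θ_c) = 0.585 / (1 + 0.0505 × 13.6) = 0.585 / 1.687 = 0.3468 g VSS per g BOD₅ removed.

Y_obs ≈ 0.347 g VSS/g BOD₅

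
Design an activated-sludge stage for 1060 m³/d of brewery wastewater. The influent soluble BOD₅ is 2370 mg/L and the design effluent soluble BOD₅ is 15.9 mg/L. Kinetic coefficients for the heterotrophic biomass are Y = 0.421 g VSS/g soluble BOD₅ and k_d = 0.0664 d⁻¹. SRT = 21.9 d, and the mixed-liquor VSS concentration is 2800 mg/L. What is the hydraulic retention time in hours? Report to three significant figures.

τ ≈ 75.8 h

Steady-state biomass mass balance: V·X·(1 + k_d·θ_c) = Y·Q·(S₀ − S)·θ_c, so V = 0.421 × 1060 × (2370 − 15.9) × 21.9 / [2800 × (1 + 0.0664 × 21.9)] = 2.3×10^7 / 6872 = 3348 m³.
τ = V/Q = 3348/1060 = 3.159 d, or 75.81 h.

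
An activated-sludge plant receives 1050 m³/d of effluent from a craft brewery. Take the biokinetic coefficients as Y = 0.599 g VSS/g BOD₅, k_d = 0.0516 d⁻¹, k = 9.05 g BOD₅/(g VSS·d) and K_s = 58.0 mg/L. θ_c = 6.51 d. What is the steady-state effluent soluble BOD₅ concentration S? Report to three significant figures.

S ≈ 2.28 mg/L

From the Monod/SRT balance for a CMAS, S = K_s·(1+k_d θ_c)/[θ_c·(Y k − k_d) − 1] = 58.0 × (1 + 0.0516 × 6.51) / [6.51 × (0.599 × 9.05 − 0.0516) − 1] = 77.48 / 33.95 = 2.282 mg/L.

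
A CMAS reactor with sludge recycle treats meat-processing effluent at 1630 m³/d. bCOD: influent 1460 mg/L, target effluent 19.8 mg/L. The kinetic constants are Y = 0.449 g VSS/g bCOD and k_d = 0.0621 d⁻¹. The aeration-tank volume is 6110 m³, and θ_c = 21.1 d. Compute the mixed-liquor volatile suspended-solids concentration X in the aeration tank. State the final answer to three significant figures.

X = Y·Q·ΔS·θ_c / [V·(1 + k_d θ_c)] = 0.449 × 1630 × (1460 − 19.8) × 21.1 / [6110 × (1 + 0.0621 × 21.1)] = 1576 mg/L.

X ≈ 1580 mg/L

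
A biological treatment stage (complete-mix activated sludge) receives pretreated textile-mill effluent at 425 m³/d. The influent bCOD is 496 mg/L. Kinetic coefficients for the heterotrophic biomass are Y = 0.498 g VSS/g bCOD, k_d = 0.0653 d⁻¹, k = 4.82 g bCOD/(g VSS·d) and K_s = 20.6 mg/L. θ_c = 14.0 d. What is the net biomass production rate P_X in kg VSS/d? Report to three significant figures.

P_X ≈ 54.7 kg VSS/d

From the Monod/SRT balance for a CMAS, S = K_s·(1+k_d θ_c)/[θ_c·(Y k − k_d) − 1] = 20.6 × (1 + 0.0653 × 14.0) / [14.0 × (0.498 × 4.82 − 0.0653) − 1] = 39.43 / 31.69 = 1.244 mg/L.
The observed yield is Y_obs = Y/(1 + k_d·θ_c) = 0.498 / (1 + 0.0653 × 14.0) = 0.498 / 1.914 = 0.2602 g VSS per g bCOD removed.
Mass of bCOD removed per day: Q(S₀ − S) = 425 × 494.8 g/m³ = 210.3 kg/d.
Biomass produced: P_X = Y_obs·Q·ΔS = 0.2602 × 210.3 ≈ 54.70 kg VSS/d.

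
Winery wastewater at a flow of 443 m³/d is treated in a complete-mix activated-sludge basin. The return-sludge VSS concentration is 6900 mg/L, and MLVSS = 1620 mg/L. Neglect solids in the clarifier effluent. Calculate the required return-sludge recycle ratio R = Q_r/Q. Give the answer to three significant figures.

R ≈ 0.307

R = Q_r/Q = X/(X_r − X) = 1620 / (6900 − 1620) = 0.3068.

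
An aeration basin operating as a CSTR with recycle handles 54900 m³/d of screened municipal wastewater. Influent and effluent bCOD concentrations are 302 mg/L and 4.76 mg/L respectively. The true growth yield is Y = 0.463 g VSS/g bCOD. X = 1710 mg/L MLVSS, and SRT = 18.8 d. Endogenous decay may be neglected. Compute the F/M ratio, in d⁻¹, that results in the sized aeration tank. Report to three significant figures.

F/M ≈ 0.117 d⁻¹

With k_d = 0 the design equation reduces to V = Y Q (S₀−S) θ_c / X = 0.463 × 54900 × (302 − 4.76) × 18.8 / 1710 = 83066 m³.
F/M = Q·S₀ / (V·X) = 54900 × 302 / (83066 × 1710) = 0.1167 g bCOD·(g VSS·d)⁻¹.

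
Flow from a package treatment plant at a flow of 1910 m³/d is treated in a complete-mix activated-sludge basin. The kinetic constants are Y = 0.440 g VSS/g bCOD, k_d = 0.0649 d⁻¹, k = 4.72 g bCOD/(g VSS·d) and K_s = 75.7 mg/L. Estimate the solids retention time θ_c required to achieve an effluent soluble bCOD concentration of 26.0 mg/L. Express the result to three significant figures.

Specific growth rate at S = 26.0 mg/L: μ = YkS/(K_s+S) = 0.440·4.72·26.0/(75.7+26.0) = 0.5309 d⁻¹.
1/θ_c = 0.5309 − 0.0649 = 0.4660 d⁻¹, so θ_c = 2.146 d.

θ_c ≈ 2.15 d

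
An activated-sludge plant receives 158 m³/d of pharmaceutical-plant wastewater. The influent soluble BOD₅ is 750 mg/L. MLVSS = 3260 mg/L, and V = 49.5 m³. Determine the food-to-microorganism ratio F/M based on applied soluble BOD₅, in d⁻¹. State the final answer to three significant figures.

F/M ≈ 0.734 d⁻¹

Food-to-microorganism ratio F/M = Q S₀ / (V X) = 158 × 750 / (49.50 × 3260) = 0.7343 d⁻¹.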